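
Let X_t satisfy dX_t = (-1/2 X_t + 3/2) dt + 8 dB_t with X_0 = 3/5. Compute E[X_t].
E[X_t] = 3 - 12*exp(-t/2)/5

Taking expectations and using E[dB_t] = 0, the mean m(t) = E[X_t] satisfies the ODE m'(t) = a m(t) + b with m(0) = x_0. With a = -1/2, b = 3/2, x_0 = 3/5, the solution is
  m(t) = x_0 * exp(a t) + (b/a) * (exp(a t) - 1)
       = (3/5) * exp((-1/2) t) + ((3/2)/(-1/2)) * (exp((-1/2) t) - 1)
       = 3 - 12*exp(-t/2)/5.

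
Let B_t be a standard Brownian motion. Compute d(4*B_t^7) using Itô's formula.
d(4*B_t^7) = (84*B_t^5) dt + (28*B_t^6) dB_t

Itô's formula for f(B_t) gives d f(B_t) = f'(B_t) dB_t + (1/2) f''(B_t) dt. Compute derivatives of f(x) = 4*x^7:
  f'(x)  = 28*x^6
  f''(x) = 168*x^5
Substitute x = B_t and multiply the f'' term by 1/2:
  drift     = (1/2) * (168*x^5) evaluated at B_t = 84*B_t^5
  diffusion = (28*x^6) evaluated at B_t = 28*B_t^6
Therefore d(4*B_t^7) = (84*B_t^5) dt + (28*B_t^6) dB_t.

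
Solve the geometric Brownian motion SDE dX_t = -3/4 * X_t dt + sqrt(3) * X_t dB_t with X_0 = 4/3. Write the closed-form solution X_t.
X_t = 4/3 * exp((-9/4) * t + (sqrt(3)) * B_t)

For GBM dX = mu X dt + sigma X dB with X_0 = x_0, apply Itô to Y = log X: dY = (mu - sigma^2/2) dt + sigma dB, so Y_t = log(x_0) + (mu - sigma^2/2) t + sigma B_t and hence X_t = x_0 * exp((mu - sigma^2/2) t + sigma B_t).
With mu = -3/4, sigma = sqrt(3), x_0 = 4/3, this gives:
  X_t = 4/3 * exp((-9/4) * t + (sqrt(3)) * B_t).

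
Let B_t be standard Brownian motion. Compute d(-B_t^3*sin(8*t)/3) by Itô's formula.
d(-B_t^3*sin(8*t)/3) = (-B_t*(8*B_t^2*cos(8*t)/3 + sin(8*t))) dt + (-B_t^2*sin(8*t)) dB_t

Itô's formula for f(t, x): d f(t, B_t) = (f_t + (1/2) f_xx) dt + f_x dB_t. Compute partials of f(t, x) = -x^3*sin(8*t)/3:
  f_t(t,x)  = -8*x^3*cos(8*t)/3
  f_x(t,x)  = -x^2*sin(8*t)
  f_xx(t,x) = -2*x*sin(8*t)
Assemble drift = f_t + (1/2) f_xx = -x*(8*x^2*cos(8*t)/3 + sin(8*t)) and diffusion = f_x = -x^2*sin(8*t). Substituting x = B_t:
  d(-B_t^3*sin(8*t)/3) = (-B_t*(8*B_t^2*cos(8*t)/3 + sin(8*t))) dt + (-B_t^2*sin(8*t)) dB_t.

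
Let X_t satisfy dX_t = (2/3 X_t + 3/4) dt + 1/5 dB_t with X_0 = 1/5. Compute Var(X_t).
Var(X_t) = 3*exp(4*t/3)/100 - 3/100

The variance V(t) = Var(X_t) satisfies V'(t) = 2 a V(t) + c^2 with V(0) = 0 (drift coefficient is linear in X, diffusion is constant). With a = 2/3, c = 1/5, the solution is
  V(t) = (c^2 / (2 a)) * (exp(2 a t) - 1)
       = ((1/5)^2 / (2*(2/3))) * (exp((4/3) t) - 1)
       = 3*exp(4*t/3)/100 - 3/100.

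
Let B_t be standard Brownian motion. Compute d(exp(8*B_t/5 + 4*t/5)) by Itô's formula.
d(exp(8*B_t/5 + 4*t/5)) = (52*exp(8*B_t/5 + 4*t/5)/25) dt + (8*exp(8*B_t/5 + 4*t/5)/5) dB_t

Itô's formula for f(t, x): d f(t, B_t) = (f_t + (1/2) f_xx) dt + f_x dB_t. Compute partials of f(t, x) = exp(4*t/5 + 8*x/5):
  f_t(t,x)  = 4*exp(4*t/5 + 8*x/5)/5
  f_x(t,x)  = 8*exp(4*t/5 + 8*x/5)/5
  f_xx(t,x) = 64*exp(4*t/5 + 8*x/5)/25
Assemble drift = f_t + (1/2) f_xx = 52*exp(4*t/5 + 8*x/5)/25 and diffusion = f_x = 8*exp(4*t/5 + 8*x/5)/5. Substituting x = B_t:
  d(exp(8*B_t/5 + 4*t/5)) = (52*exp(8*B_t/5 + 4*t/5)/25) dt + (8*exp(8*B_t/5 + 4*t/5)/5) dB_t.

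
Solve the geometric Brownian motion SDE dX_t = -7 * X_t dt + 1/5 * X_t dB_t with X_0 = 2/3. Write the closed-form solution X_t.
X_t = 2/3 * exp((-351/50) * t + (1/5) * B_t)

For GBM dX = mu X dt + sigma X dB with X_0 = x_0, apply Itô to Y = log X: dY = (mu - sigma^2/2) dt + sigma dB, so Y_t = log(x_0) + (mu - sigma^2/2) t + sigma B_t and hence X_t = x_0 * exp((mu - sigma^2/2) t + sigma B_t).
With mu = -7, sigma = 1/5, x_0 = 2/3, this gives:
  X_t = 2/3 * exp((-351/50) * t + (1/5) * B_t).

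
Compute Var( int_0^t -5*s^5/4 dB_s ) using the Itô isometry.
Var = 25*t^11/176

The Itô integral of a deterministic integrand f(s) has mean 0 because each increment f(s) * (B_{s+ds} - B_s) has mean 0. By the Itô isometry:
  Var( int_0^t f(s) dB_s ) = E[ (int_0^t f(s) dB_s)^2 ] = int_0^t f(s)^2 ds.
Here f(s) = -5*s^5/4, so f(s)^2 = 25*s^10/16. Integrate:
  int_0^t (25*s^10/16) ds = 25*t^11/176.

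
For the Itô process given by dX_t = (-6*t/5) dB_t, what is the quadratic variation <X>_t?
<X>_t = 12*t^3/25

For an Itô process dX_t = a(t) dt + b(t) dB_t, the quadratic variation is <X>_t = int_0^t b(s)^2 ds (the drift term does not contribute). Here b(s) = -6*s/5, so
  b(s)^2 = 36*s^2/25.
Integrating from 0 to t:
  <X>_t = int_0^t (36*s^2/25) ds = 12*t^3/25.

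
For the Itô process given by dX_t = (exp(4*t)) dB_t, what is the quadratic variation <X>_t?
<X>_t = exp(8*t)/8 - 1/8

For an Itô process dX_t = a(t) dt + b(t) dB_t, the quadratic variation is <X>_t = int_0^t b(s)^2 ds (the drift term does not contribute). Here b(s) = exp(4*s), so
  b(s)^2 = exp(8*s).
Integrating from 0 to t:
  <X>_t = int_0^t (exp(8*s)) ds = exp(8*t)/8 - 1/8.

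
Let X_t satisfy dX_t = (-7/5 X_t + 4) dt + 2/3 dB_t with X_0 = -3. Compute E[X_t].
E[X_t] = 20/7 - 41*exp(-7*t/5)/7

Taking expectations and using E[dB_t] = 0, the mean m(t) = E[X_t] satisfies the ODE m'(t) = a m(t) + b with m(0) = x_0. With a = -7/5, b = 4, x_0 = -3, the solution is
  m(t) = x_0 * exp(a t) + (b/a) * (exp(a t) - 1)
       = (-3) * exp((-7/5) t) + (4/(-7/5)) * (exp((-7/5) t) - 1)
       = 20/7 - 41*exp(-7*t/5)/7.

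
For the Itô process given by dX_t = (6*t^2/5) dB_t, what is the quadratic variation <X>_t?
<X>_t = 36*t^5/125

For an Itô process dX_t = a(t) dt + b(t) dB_t, the quadratic variation is <X>_t = int_0^t b(s)^2 ds (the drift term does not contribute). Here b(s) = 6*s^2/5, so
  b(s)^2 = 36*s^4/25.
Integrating from 0 to t:
  <X>_t = int_0^t (36*s^4/25) ds = 36*t^5/125.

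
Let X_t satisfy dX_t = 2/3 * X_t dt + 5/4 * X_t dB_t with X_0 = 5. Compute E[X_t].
E[X_t] = 5*exp(2*t/3)

For GBM dX = mu X dt + sigma X dB with X_0 = x_0, apply Itô to Y = log X: dY = (mu - sigma^2/2) dt + sigma dB, so Y_t = log(x_0) + (mu - sigma^2/2) t + sigma B_t and hence X_t = x_0 * exp((mu - sigma^2/2) t + sigma B_t).
With mu = 2/3, sigma = 5/4, x_0 = 5, this gives:
  X_t = 5 * exp((-11/96) * t + (5/4) * B_t).
Since sigma*B_t ~ Normal(0, sigma^2 t), E[exp(sigma*B_t)] = exp(sigma^2 t / 2); so E[X_t] = x_0 * exp((mu - sigma^2/2) t) * exp(sigma^2 t / 2) = x_0 * exp(mu t) = 5*exp(2*t/3).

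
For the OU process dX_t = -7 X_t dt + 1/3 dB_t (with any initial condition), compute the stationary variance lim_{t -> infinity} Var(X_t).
lim Var(X_t) = 1/126

The OU SDE dX = -theta X dt + sigma dB admits the integrating factor exp(theta t): d(exp(theta t) X_t) = sigma exp(theta t) dB_t. Integrating from 0 to t gives X_t = x_0 * exp(-theta t) + sigma * int_0^t exp(-theta (t-s)) dB_s for any initial x_0. The Itô integral has variance (by the Itô isometry) sigma^2 * int_0^t exp(-2 theta (t - s)) ds = sigma^2 * (1 - exp(-2 theta t)) / (2 theta), independent of x_0.
With theta = 7, sigma = 1/3:
  Var(X_t) = (1/3)^2 * (1 - exp(-2*7 t)) / (2 * 7) = 1/126 - exp(-14*t)/126.
As t -> infinity, exp(-2*7 t) -> 0, so the stationary variance is sigma^2 / (2 theta) = 1/126.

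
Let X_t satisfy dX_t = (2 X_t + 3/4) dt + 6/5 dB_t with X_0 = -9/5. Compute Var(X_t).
Var(X_t) = 9*exp(4*t)/25 - 9/25

The variance V(t) = Var(X_t) satisfies V'(t) = 2 a V(t) + c^2 with V(0) = 0 (drift coefficient is linear in X, diffusion is constant). With a = 2, c = 6/5, the solution is
  V(t) = (c^2 / (2 a)) * (exp(2 a t) - 1)
       = ((6/5)^2 / (2*2)) * (exp(4 t) - 1)
       = 9*exp(4*t)/25 - 9/25.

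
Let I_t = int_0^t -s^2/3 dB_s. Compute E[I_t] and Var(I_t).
E[I_t] = 0; Var(I_t) = t^5/45

The Itô integral of a deterministic integrand f(s) has mean 0 because each increment f(s) * (B_{s+ds} - B_s) has mean 0. By the Itô isometry:
  Var( int_0^t f(s) dB_s ) = E[ (int_0^t f(s) dB_s)^2 ] = int_0^t f(s)^2 ds.
Here f(s) = -s^2/3, so f(s)^2 = s^4/9. Integrate:
  int_0^t (s^4/9) ds = t^5/45.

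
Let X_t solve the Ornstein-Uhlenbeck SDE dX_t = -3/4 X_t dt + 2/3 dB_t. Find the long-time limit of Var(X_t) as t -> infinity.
lim Var(X_t) = 8/27

The OU SDE dX = -theta X dt + sigma dB admits the integrating factor exp(theta t): d(exp(theta t) X_t) = sigma exp(theta t) dB_t. Integrating from 0 to t gives X_t = x_0 * exp(-theta t) + sigma * int_0^t exp(-theta (t-s)) dB_s for any initial x_0. The Itô integral has variance (by the Itô isometry) sigma^2 * int_0^t exp(-2 theta (t - s)) ds = sigma^2 * (1 - exp(-2 theta t)) / (2 theta), independent of x_0.
With theta = 3/4, sigma = 2/3:
  Var(X_t) = (2/3)^2 * (1 - exp(-2*3/4 t)) / (2 * 3/4) = 8/27 - 8*exp(-3*t/2)/27.
As t -> infinity, exp(-2*3/4 t) -> 0, so the stationary variance is sigma^2 / (2 theta) = 8/27.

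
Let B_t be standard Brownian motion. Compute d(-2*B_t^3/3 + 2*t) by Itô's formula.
d(-2*B_t^3/3 + 2*t) = (2 - 2*B_t) dt + (-2*B_t^2) dB_t

Itô's formula for f(t, x): d f(t, B_t) = (f_t + (1/2) f_xx) dt + f_x dB_t. Compute partials of f(t, x) = 2*t - 2*x^3/3:
  f_t(t,x)  = 2
  f_x(t,x)  = -2*x^2
  f_xx(t,x) = -4*x
Assemble drift = f_t + (1/2) f_xx = 2 - 2*x and diffusion = f_x = -2*x^2. Substituting x = B_t:
  d(-2*B_t^3/3 + 2*t) = (2 - 2*B_t) dt + (-2*B_t^2) dB_t.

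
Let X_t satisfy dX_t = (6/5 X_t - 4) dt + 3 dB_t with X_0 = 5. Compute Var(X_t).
Var(X_t) = 15*exp(12*t/5)/4 - 15/4

The variance V(t) = Var(X_t) satisfies V'(t) = 2 a V(t) + c^2 with V(0) = 0 (drift coefficient is linear in X, diffusion is constant). With a = 6/5, c = 3, the solution is
  V(t) = (c^2 / (2 a)) * (exp(2 a t) - 1)
       = (3^2 / (2*(6/5))) * (exp((12/5) t) - 1)
       = 15*exp(12*t/5)/4 - 15/4.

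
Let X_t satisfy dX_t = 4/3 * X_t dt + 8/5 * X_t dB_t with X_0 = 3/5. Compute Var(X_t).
Var(X_t) = 9*(exp(64*t/25) - 1)*exp(8*t/3)/25

For GBM dX = mu X dt + sigma X dB with X_0 = x_0, apply Itô to Y = log X: dY = (mu - sigma^2/2) dt + sigma dB, so Y_t = log(x_0) + (mu - sigma^2/2) t + sigma B_t and hence X_t = x_0 * exp((mu - sigma^2/2) t + sigma B_t).
With mu = 4/3, sigma = 8/5, x_0 = 3/5, this gives:
  X_t = 3/5 * exp((4/75) * t + (8/5) * B_t).
Since sigma*B_t ~ Normal(0, sigma^2 t), E[exp(sigma*B_t)] = exp(sigma^2 t / 2); so E[X_t] = x_0 * exp((mu - sigma^2/2) t) * exp(sigma^2 t / 2) = x_0 * exp(mu t) = 3*exp(4*t/3)/5.
Var(X_t) = E[X_t^2] - (E[X_t])^2 = x_0^2 * exp(2 mu t) * (exp(sigma^2 t) - 1) = 9*(exp(64*t/25) - 1)*exp(8*t/3)/25.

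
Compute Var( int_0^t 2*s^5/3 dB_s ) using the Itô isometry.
Var = 4*t^11/99

The Itô integral of a deterministic integrand f(s) has mean 0 because each increment f(s) * (B_{s+ds} - B_s) has mean 0. By the Itô isometry:
  Var( int_0^t f(s) dB_s ) = E[ (int_0^t f(s) dB_s)^2 ] = int_0^t f(s)^2 ds.
Here f(s) = 2*s^5/3, so f(s)^2 = 4*s^10/9. Integrate:
  int_0^t (4*s^10/9) ds = 4*t^11/99.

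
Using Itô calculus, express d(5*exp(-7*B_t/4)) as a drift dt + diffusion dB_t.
d(5*exp(-7*B_t/4)) = (245*exp(-7*B_t/4)/32) dt + (-35*exp(-7*B_t/4)/4) dB_t

Itô's formula for f(B_t) gives d f(B_t) = f'(B_t) dB_t + (1/2) f''(B_t) dt. Compute derivatives of f(x) = 5*exp(-7*x/4):
  f'(x)  = -35*exp(-7*x/4)/4
  f''(x) = 245*exp(-7*x/4)/16
Substitute x = B_t and multiply the f'' term by 1/2:
  drift     = (1/2) * (245*exp(-7*x/4)/16) evaluated at B_t = 245*exp(-7*B_t/4)/32
  diffusion = (-35*exp(-7*x/4)/4) evaluated at B_t = -35*exp(-7*B_t/4)/4
Therefore d(5*exp(-7*B_t/4)) = (245*exp(-7*B_t/4)/32) dt + (-35*exp(-7*B_t/4)/4) dB_t.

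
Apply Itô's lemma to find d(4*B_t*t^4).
d(4*B_t*t^4) = (16*B_t*t^3) dt + (4*t^4) dB_t

Itô's formula for f(t, x): d f(t, B_t) = (f_t + (1/2) f_xx) dt + f_x dB_t. Compute partials of f(t, x) = 4*t^4*x:
  f_t(t,x)  = 16*t^3*x
  f_x(t,x)  = 4*t^4
  f_xx(t,x) = 0
Assemble drift = f_t + (1/2) f_xx = 16*t^3*x and diffusion = f_x = 4*t^4. Substituting x = B_t:
  d(4*B_t*t^4) = (16*B_t*t^3) dt + (4*t^4) dB_t.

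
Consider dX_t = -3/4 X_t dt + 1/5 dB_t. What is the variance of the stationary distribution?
lim Var(X_t) = 2/75

The OU SDE dX = -theta X dt + sigma dB admits the integrating factor exp(theta t): d(exp(theta t) X_t) = sigma exp(theta t) dB_t. Integrating from 0 to t gives X_t = x_0 * exp(-theta t) + sigma * int_0^t exp(-theta (t-s)) dB_s for any initial x_0. The Itô integral has variance (by the Itô isometry) sigma^2 * int_0^t exp(-2 theta (t - s)) ds = sigma^2 * (1 - exp(-2 theta t)) / (2 theta), independent of x_0.
With theta = 3/4, sigma = 1/5:
  Var(X_t) = (1/5)^2 * (1 - exp(-2*3/4 t)) / (2 * 3/4) = 2/75 - 2*exp(-3*t/2)/75.
As t -> infinity, exp(-2*3/4 t) -> 0, so the stationary variance is sigma^2 / (2 theta) = 2/75.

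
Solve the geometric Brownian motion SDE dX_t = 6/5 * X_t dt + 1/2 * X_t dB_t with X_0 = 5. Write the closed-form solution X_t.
X_t = 5 * exp((43/40) * t + (1/2) * B_t)

For GBM dX = mu X dt + sigma X dB with X_0 = x_0, apply Itô to Y = log X: dY = (mu - sigma^2/2) dt + sigma dB, so Y_t = log(x_0) + (mu - sigma^2/2) t + sigma B_t and hence X_t = x_0 * exp((mu - sigma^2/2) t + sigma B_t).
With mu = 6/5, sigma = 1/2, x_0 = 5, this gives:
  X_t = 5 * exp((43/40) * t + (1/2) * B_t).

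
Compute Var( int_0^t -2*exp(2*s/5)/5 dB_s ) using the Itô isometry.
Var = exp(4*t/5)/5 - 1/5

The Itô integral of a deterministic integrand f(s) has mean 0 because each increment f(s) * (B_{s+ds} - B_s) has mean 0. By the Itô isometry:
  Var( int_0^t f(s) dB_s ) = E[ (int_0^t f(s) dB_s)^2 ] = int_0^t f(s)^2 ds.
Here f(s) = -2*exp(2*s/5)/5, so f(s)^2 = 4*exp(4*s/5)/25. Integrate:
  int_0^t (4*exp(4*s/5)/25) ds = exp(4*t/5)/5 - 1/5.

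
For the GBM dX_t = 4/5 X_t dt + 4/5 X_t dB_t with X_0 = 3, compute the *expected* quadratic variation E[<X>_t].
E[<X>_t] = 18*exp(56*t/25)/7 - 18/7

<X>_t = int_0^t ((4/5) * X_s)^2 ds. Taking expectation inside the integral: E[<X>_t] = (4/5)^2 * int_0^t E[X_s^2] ds. For GBM, E[X_s^2] = x_0^2 * exp((2 mu + sigma^2) s). Integrating:
  E[<X>_t] = (4/5)^2 * 3^2 * (exp((2*(4/5) + (4/5)^2) t) - 1) / (2*(4/5) + (4/5)^2)
           = (4/5)^2 * 3^2 * (exp((56/25) t) - 1) / (56/25) = 18*exp(56*t/25)/7 - 18/7.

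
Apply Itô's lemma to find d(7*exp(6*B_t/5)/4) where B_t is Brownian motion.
d(7*exp(6*B_t/5)/4) = (63*exp(6*B_t/5)/50) dt + (21*exp(6*B_t/5)/10) dB_t

Itô's formula for f(B_t) gives d f(B_t) = f'(B_t) dB_t + (1/2) f''(B_t) dt. Compute derivatives of f(x) = 7*exp(6*x/5)/4:
  f'(x)  = 21*exp(6*x/5)/10
  f''(x) = 63*exp(6*x/5)/25
Substitute x = B_t and multiply the f'' term by 1/2:
  drift     = (1/2) * (63*exp(6*x/5)/25) evaluated at B_t = 63*exp(6*B_t/5)/50
  diffusion = (21*exp(6*x/5)/10) evaluated at B_t = 21*exp(6*B_t/5)/10
Therefore d(7*exp(6*B_t/5)/4) = (63*exp(6*B_t/5)/50) dt + (21*exp(6*B_t/5)/10) dB_t.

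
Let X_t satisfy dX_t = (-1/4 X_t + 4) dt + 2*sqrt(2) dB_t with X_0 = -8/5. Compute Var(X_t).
Var(X_t) = 16 - 16*exp(-t/2)

The variance V(t) = Var(X_t) satisfies V'(t) = 2 a V(t) + c^2 with V(0) = 0 (drift coefficient is linear in X, diffusion is constant). With a = -1/4, c = 2*sqrt(2), the solution is
  V(t) = (c^2 / (2 a)) * (exp(2 a t) - 1)
       = ((2*sqrt(2))^2 / (2*(-1/4))) * (exp((-1/2) t) - 1)
       = 16 - 16*exp(-t/2).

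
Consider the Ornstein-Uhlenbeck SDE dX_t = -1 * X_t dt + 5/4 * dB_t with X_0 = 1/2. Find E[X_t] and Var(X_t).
E[X_t] = exp(-t)/2; Var(X_t) = 25/32 - 25*exp(-2*t)/32

The OU SDE dX = -theta X dt + sigma dB admits the integrating factor exp(theta t): d(exp(theta t) X_t) = sigma exp(theta t) dB_t. Integrating from 0 to t:
  X_t = x_0 * exp(-theta t) + sigma * int_0^t exp(-theta (t-s)) dB_s.
The Itô integral has mean 0 and (by the Itô isometry) variance sigma^2 * int_0^t exp(-2 theta (t - s)) ds = sigma^2 * (1 - exp(-2 theta t)) / (2 theta).
With theta = 1, sigma = 5/4, x_0 = 1/2:
  E[X_t] = 1/2 * exp(-1 t) = exp(-t)/2
  Var(X_t) = (5/4)^2 * (1 - exp(-2*1 t)) / (2 * 1) = 25/32 - 25*exp(-2*t)/32.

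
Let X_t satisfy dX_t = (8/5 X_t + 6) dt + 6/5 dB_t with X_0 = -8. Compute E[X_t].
E[X_t] = -17*exp(8*t/5)/4 - 15/4

Taking expectations and using E[dB_t] = 0, the mean m(t) = E[X_t] satisfies the ODE m'(t) = a m(t) + b with m(0) = x_0. With a = 8/5, b = 6, x_0 = -8, the solution is
  m(t) = x_0 * exp(a t) + (b/a) * (exp(a t) - 1)
       = (-8) * exp((8/5) t) + (6/(8/5)) * (exp((8/5) t) - 1)
       = -17*exp(8*t/5)/4 - 15/4.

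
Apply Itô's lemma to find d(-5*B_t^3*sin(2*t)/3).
d(-5*B_t^3*sin(2*t)/3) = (-5*B_t*(2*B_t^2*cos(2*t)/3 + sin(2*t))) dt + (-5*B_t^2*sin(2*t)) dB_t

Itô's formula for f(t, x): d f(t, B_t) = (f_t + (1/2) f_xx) dt + f_x dB_t. Compute partials of f(t, x) = -5*x^3*sin(2*t)/3:
  f_t(t,x)  = -10*x^3*cos(2*t)/3
  f_x(t,x)  = -5*x^2*sin(2*t)
  f_xx(t,x) = -10*x*sin(2*t)
Assemble drift = f_t + (1/2) f_xx = -5*x*(2*x^2*cos(2*t)/3 + sin(2*t)) and diffusion = f_x = -5*x^2*sin(2*t). Substituting x = B_t:
  d(-5*B_t^3*sin(2*t)/3) = (-5*B_t*(2*B_t^2*cos(2*t)/3 + sin(2*t))) dt + (-5*B_t^2*sin(2*t)) dB_t.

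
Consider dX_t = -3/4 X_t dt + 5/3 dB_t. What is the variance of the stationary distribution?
lim Var(X_t) = 50/27

The OU SDE dX = -theta X dt + sigma dB admits the integrating factor exp(theta t): d(exp(theta t) X_t) = sigma exp(theta t) dB_t. Integrating from 0 to t gives X_t = x_0 * exp(-theta t) + sigma * int_0^t exp(-theta (t-s)) dB_s for any initial x_0. The Itô integral has variance (by the Itô isometry) sigma^2 * int_0^t exp(-2 theta (t - s)) ds = sigma^2 * (1 - exp(-2 theta t)) / (2 theta), independent of x_0.
With theta = 3/4, sigma = 5/3:
  Var(X_t) = (5/3)^2 * (1 - exp(-2*3/4 t)) / (2 * 3/4) = 50/27 - 50*exp(-3*t/2)/27.
As t -> infinity, exp(-2*3/4 t) -> 0, so the stationary variance is sigma^2 / (2 theta) = 50/27.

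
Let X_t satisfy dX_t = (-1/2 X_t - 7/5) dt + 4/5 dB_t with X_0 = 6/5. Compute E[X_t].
E[X_t] = -14/5 + 4*exp(-t/2)

Taking expectations and using E[dB_t] = 0, the mean m(t) = E[X_t] satisfies the ODE m'(t) = a m(t) + b with m(0) = x_0. With a = -1/2, b = -7/5, x_0 = 6/5, the solution is
  m(t) = x_0 * exp(a t) + (b/a) * (exp(a t) - 1)
       = (6/5) * exp((-1/2) t) + ((-7/5)/(-1/2)) * (exp((-1/2) t) - 1)
       = -14/5 + 4*exp(-t/2).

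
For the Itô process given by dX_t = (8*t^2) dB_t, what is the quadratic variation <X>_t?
<X>_t = 64*t^5/5

For an Itô process dX_t = a(t) dt + b(t) dB_t, the quadratic variation is <X>_t = int_0^t b(s)^2 ds (the drift term does not contribute). Here b(s) = 8*s^2, so
  b(s)^2 = 64*s^4.
Integrating from 0 to t:
  <X>_t = int_0^t (64*s^4) ds = 64*t^5/5.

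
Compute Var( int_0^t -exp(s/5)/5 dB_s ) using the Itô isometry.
Var = exp(2*t/5)/10 - 1/10

The Itô integral of a deterministic integrand f(s) has mean 0 because each increment f(s) * (B_{s+ds} - B_s) has mean 0. By the Itô isometry:
  Var( int_0^t f(s) dB_s ) = E[ (int_0^t f(s) dB_s)^2 ] = int_0^t f(s)^2 ds.
Here f(s) = -exp(s/5)/5, so f(s)^2 = exp(2*s/5)/25. Integrate:
  int_0^t (exp(2*s/5)/25) ds = exp(2*t/5)/10 - 1/10.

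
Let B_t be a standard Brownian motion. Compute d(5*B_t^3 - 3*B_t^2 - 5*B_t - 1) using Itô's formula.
d(5*B_t^3 - 3*B_t^2 - 5*B_t - 1) = (15*B_t - 3) dt + (15*B_t^2 - 6*B_t - 5) dB_t

Itô's formula for f(B_t) gives d f(B_t) = f'(B_t) dB_t + (1/2) f''(B_t) dt. Compute derivatives of f(x) = 5*x^3 - 3*x^2 - 5*x - 1:
  f'(x)  = 15*x^2 - 6*x - 5
  f''(x) = 30*x - 6
Substitute x = B_t and multiply the f'' term by 1/2:
  drift     = (1/2) * (30*x - 6) evaluated at B_t = 15*B_t - 3
  diffusion = (15*x^2 - 6*x - 5) evaluated at B_t = 15*B_t^2 - 6*B_t - 5
Therefore d(5*B_t^3 - 3*B_t^2 - 5*B_t - 1) = (15*B_t - 3) dt + (15*B_t^2 - 6*B_t - 5) dB_t.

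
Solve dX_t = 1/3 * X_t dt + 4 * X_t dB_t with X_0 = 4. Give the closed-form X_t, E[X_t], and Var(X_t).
X_t = 4 * exp((-23/3) t + (4) B_t); E[X_t] = 4*exp(t/3); Var(X_t) = 16*(exp(16*t) - 1)*exp(2*t/3)

For GBM dX = mu X dt + sigma X dB with X_0 = x_0, apply Itô to Y = log X: dY = (mu - sigma^2/2) dt + sigma dB, so Y_t = log(x_0) + (mu - sigma^2/2) t + sigma B_t and hence X_t = x_0 * exp((mu - sigma^2/2) t + sigma B_t).
With mu = 1/3, sigma = 4, x_0 = 4, this gives:
  X_t = 4 * exp((-23/3) * t + (4) * B_t).
Since sigma*B_t ~ Normal(0, sigma^2 t), E[exp(sigma*B_t)] = exp(sigma^2 t / 2); so E[X_t] = x_0 * exp((mu - sigma^2/2) t) * exp(sigma^2 t / 2) = x_0 * exp(mu t) = 4*exp(t/3).
Var(X_t) = E[X_t^2] - (E[X_t])^2 = x_0^2 * exp(2 mu t) * (exp(sigma^2 t) - 1) = 16*(exp(16*t) - 1)*exp(2*t/3).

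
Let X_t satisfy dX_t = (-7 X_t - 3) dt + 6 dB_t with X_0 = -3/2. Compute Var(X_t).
Var(X_t) = 18/7 - 18*exp(-14*t)/7

The variance V(t) = Var(X_t) satisfies V'(t) = 2 a V(t) + c^2 with V(0) = 0 (drift coefficient is linear in X, diffusion is constant). With a = -7, c = 6, the solution is
  V(t) = (c^2 / (2 a)) * (exp(2 a t) - 1)
       = (6^2 / (2*(-7))) * (exp((-14) t) - 1)
       = 18/7 - 18*exp(-14*t)/7.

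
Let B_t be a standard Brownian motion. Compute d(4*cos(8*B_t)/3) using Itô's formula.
d(4*cos(8*B_t)/3) = (-128*cos(8*B_t)/3) dt + (-32*sin(8*B_t)/3) dB_t

Itô's formula for f(B_t) gives d f(B_t) = f'(B_t) dB_t + (1/2) f''(B_t) dt. Compute derivatives of f(x) = 4*cos(8*x)/3:
  f'(x)  = -32*sin(8*x)/3
  f''(x) = -256*cos(8*x)/3
Substitute x = B_t and multiply the f'' term by 1/2:
  drift     = (1/2) * (-256*cos(8*x)/3) evaluated at B_t = -128*cos(8*B_t)/3
  diffusion = (-32*sin(8*x)/3) evaluated at B_t = -32*sin(8*B_t)/3
Therefore d(4*cos(8*B_t)/3) = (-128*cos(8*B_t)/3) dt + (-32*sin(8*B_t)/3) dB_t.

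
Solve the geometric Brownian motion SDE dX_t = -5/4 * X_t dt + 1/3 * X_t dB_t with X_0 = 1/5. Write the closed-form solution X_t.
X_t = 1/5 * exp((-47/36) * t + (1/3) * B_t)

For GBM dX = mu X dt + sigma X dB with X_0 = x_0, apply Itô to Y = log X: dY = (mu - sigma^2/2) dt + sigma dB, so Y_t = log(x_0) + (mu - sigma^2/2) t + sigma B_t and hence X_t = x_0 * exp((mu - sigma^2/2) t + sigma B_t).
With mu = -5/4, sigma = 1/3, x_0 = 1/5, this gives:
  X_t = 1/5 * exp((-47/36) * t + (1/3) * B_t).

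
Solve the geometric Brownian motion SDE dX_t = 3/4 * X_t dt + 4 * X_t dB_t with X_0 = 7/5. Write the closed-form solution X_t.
X_t = 7/5 * exp((-29/4) * t + (4) * B_t)

For GBM dX = mu X dt + sigma X dB with X_0 = x_0, apply Itô to Y = log X: dY = (mu - sigma^2/2) dt + sigma dB, so Y_t = log(x_0) + (mu - sigma^2/2) t + sigma B_t and hence X_t = x_0 * exp((mu - sigma^2/2) t + sigma B_t).
With mu = 3/4, sigma = 4, x_0 = 7/5, this gives:
  X_t = 7/5 * exp((-29/4) * t + (4) * B_t).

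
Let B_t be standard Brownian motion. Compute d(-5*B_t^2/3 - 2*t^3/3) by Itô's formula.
d(-5*B_t^2/3 - 2*t^3/3) = (-2*t^2 - 5/3) dt + (-10*B_t/3) dB_t

Itô's formula for f(t, x): d f(t, B_t) = (f_t + (1/2) f_xx) dt + f_x dB_t. Compute partials of f(t, x) = -2*t^3/3 - 5*x^2/3:
  f_t(t,x)  = -2*t^2
  f_x(t,x)  = -10*x/3
  f_xx(t,x) = -10/3
Assemble drift = f_t + (1/2) f_xx = -2*t^2 - 5/3 and diffusion = f_x = -10*x/3. Substituting x = B_t:
  d(-5*B_t^2/3 - 2*t^3/3) = (-2*t^2 - 5/3) dt + (-10*B_t/3) dB_t.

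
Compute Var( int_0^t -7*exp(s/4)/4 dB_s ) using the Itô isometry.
Var = 49*exp(t/2)/8 - 49/8

The Itô integral of a deterministic integrand f(s) has mean 0 because each increment f(s) * (B_{s+ds} - B_s) has mean 0. By the Itô isometry:
  Var( int_0^t f(s) dB_s ) = E[ (int_0^t f(s) dB_s)^2 ] = int_0^t f(s)^2 ds.
Here f(s) = -7*exp(s/4)/4, so f(s)^2 = 49*exp(s/2)/16. Integrate:
  int_0^t (49*exp(s/2)/16) ds = 49*exp(t/2)/8 - 49/8.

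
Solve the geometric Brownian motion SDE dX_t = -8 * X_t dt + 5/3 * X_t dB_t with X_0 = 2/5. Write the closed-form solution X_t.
X_t = 2/5 * exp((-169/18) * t + (5/3) * B_t)

For GBM dX = mu X dt + sigma X dB with X_0 = x_0, apply Itô to Y = log X: dY = (mu - sigma^2/2) dt + sigma dB, so Y_t = log(x_0) + (mu - sigma^2/2) t + sigma B_t and hence X_t = x_0 * exp((mu - sigma^2/2) t + sigma B_t).
With mu = -8, sigma = 5/3, x_0 = 2/5, this gives:
  X_t = 2/5 * exp((-169/18) * t + (5/3) * B_t).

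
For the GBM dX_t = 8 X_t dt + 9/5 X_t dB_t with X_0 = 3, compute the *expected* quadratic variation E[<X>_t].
E[<X>_t] = 729*exp(481*t/25)/481 - 729/481

<X>_t = int_0^t ((9/5) * X_s)^2 ds. Taking expectation inside the integral: E[<X>_t] = (9/5)^2 * int_0^t E[X_s^2] ds. For GBM, E[X_s^2] = x_0^2 * exp((2 mu + sigma^2) s). Integrating:
  E[<X>_t] = (9/5)^2 * 3^2 * (exp((2*8 + (9/5)^2) t) - 1) / (2*8 + (9/5)^2)
           = (9/5)^2 * 3^2 * (exp((481/25) t) - 1) / (481/25) = 729*exp(481*t/25)/481 - 729/481.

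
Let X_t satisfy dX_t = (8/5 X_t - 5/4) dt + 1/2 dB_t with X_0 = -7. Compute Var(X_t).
Var(X_t) = 5*exp(16*t/5)/64 - 5/64

The variance V(t) = Var(X_t) satisfies V'(t) = 2 a V(t) + c^2 with V(0) = 0 (drift coefficient is linear in X, diffusion is constant). With a = 8/5, c = 1/2, the solution is
  V(t) = (c^2 / (2 a)) * (exp(2 a t) - 1)
       = ((1/2)^2 / (2*(8/5))) * (exp((16/5) t) - 1)
       = 5*exp(16*t/5)/64 - 5/64.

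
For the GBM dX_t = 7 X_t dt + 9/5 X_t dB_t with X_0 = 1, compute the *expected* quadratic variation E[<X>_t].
E[<X>_t] = 81*exp(431*t/25)/431 - 81/431

<X>_t = int_0^t ((9/5) * X_s)^2 ds. Taking expectation inside the integral: E[<X>_t] = (9/5)^2 * int_0^t E[X_s^2] ds. For GBM, E[X_s^2] = x_0^2 * exp((2 mu + sigma^2) s). Integrating:
  E[<X>_t] = (9/5)^2 * 1^2 * (exp((2*7 + (9/5)^2) t) - 1) / (2*7 + (9/5)^2)
           = (9/5)^2 * 1^2 * (exp((431/25) t) - 1) / (431/25) = 81*exp(431*t/25)/431 - 81/431.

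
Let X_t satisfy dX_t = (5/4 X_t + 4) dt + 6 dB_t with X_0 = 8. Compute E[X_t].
E[X_t] = 56*exp(5*t/4)/5 - 16/5

Taking expectations and using E[dB_t] = 0, the mean m(t) = E[X_t] satisfies the ODE m'(t) = a m(t) + b with m(0) = x_0. With a = 5/4, b = 4, x_0 = 8, the solution is
  m(t) = x_0 * exp(a t) + (b/a) * (exp(a t) - 1)
       = 8 * exp((5/4) t) + (4/(5/4)) * (exp((5/4) t) - 1)
       = 56*exp(5*t/4)/5 - 16/5.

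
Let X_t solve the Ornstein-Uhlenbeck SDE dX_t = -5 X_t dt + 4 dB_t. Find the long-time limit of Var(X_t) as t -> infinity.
lim Var(X_t) = 8/5

The OU SDE dX = -theta X dt + sigma dB admits the integrating factor exp(theta t): d(exp(theta t) X_t) = sigma exp(theta t) dB_t. Integrating from 0 to t gives X_t = x_0 * exp(-theta t) + sigma * int_0^t exp(-theta (t-s)) dB_s for any initial x_0. The Itô integral has variance (by the Itô isometry) sigma^2 * int_0^t exp(-2 theta (t - s)) ds = sigma^2 * (1 - exp(-2 theta t)) / (2 theta), independent of x_0.
With theta = 5, sigma = 4:
  Var(X_t) = (4)^2 * (1 - exp(-2*5 t)) / (2 * 5) = 8/5 - 8*exp(-10*t)/5.
As t -> infinity, exp(-2*5 t) -> 0, so the stationary variance is sigma^2 / (2 theta) = 8/5.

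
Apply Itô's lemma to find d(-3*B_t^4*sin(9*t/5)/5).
d(-3*B_t^4*sin(9*t/5)/5) = (-9*B_t^2*(3*B_t^2*cos(9*t/5) + 10*sin(9*t/5))/25) dt + (-12*B_t^3*sin(9*t/5)/5) dB_t

Itô's formula for f(t, x): d f(t, B_t) = (f_t + (1/2) f_xx) dt + f_x dB_t. Compute partials of f(t, x) = -3*x^4*sin(9*t/5)/5:
  f_t(t,x)  = -27*x^4*cos(9*t/5)/25
  f_x(t,x)  = -12*x^3*sin(9*t/5)/5
  f_xx(t,x) = -36*x^2*sin(9*t/5)/5
Assemble drift = f_t + (1/2) f_xx = -9*x^2*(3*x^2*cos(9*t/5) + 10*sin(9*t/5))/25 and diffusion = f_x = -12*x^3*sin(9*t/5)/5. Substituting x = B_t:
  d(-3*B_t^4*sin(9*t/5)/5) = (-9*B_t^2*(3*B_t^2*cos(9*t/5) + 10*sin(9*t/5))/25) dt + (-12*B_t^3*sin(9*t/5)/5) dB_t.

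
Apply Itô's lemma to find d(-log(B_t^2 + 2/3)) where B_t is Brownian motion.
d(-log(B_t^2 + 2/3)) = (3*(3*B_t^2 - 2)/(3*B_t^2 + 2)^2) dt + (-6*B_t/(3*B_t^2 + 2)) dB_t

Itô's formula for f(B_t) gives d f(B_t) = f'(B_t) dB_t + (1/2) f''(B_t) dt. Compute derivatives of f(x) = -log(x^2 + 2/3):
  f'(x)  = -6*x/(3*x^2 + 2)
  f''(x) = 6*(3*x^2 - 2)/(3*x^2 + 2)^2
Substitute x = B_t and multiply the f'' term by 1/2:
  drift     = (1/2) * (6*(3*x^2 - 2)/(3*x^2 + 2)^2) evaluated at B_t = 3*(3*B_t^2 - 2)/(3*B_t^2 + 2)^2
  diffusion = (-6*x/(3*x^2 + 2)) evaluated at B_t = -6*B_t/(3*B_t^2 + 2)
Therefore d(-log(B_t^2 + 2/3)) = (3*(3*B_t^2 - 2)/(3*B_t^2 + 2)^2) dt + (-6*B_t/(3*B_t^2 + 2)) dB_t.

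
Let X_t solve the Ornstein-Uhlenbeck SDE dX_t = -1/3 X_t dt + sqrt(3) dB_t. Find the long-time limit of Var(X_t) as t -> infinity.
lim Var(X_t) = 9/2

The OU SDE dX = -theta X dt + sigma dB admits the integrating factor exp(theta t): d(exp(theta t) X_t) = sigma exp(theta t) dB_t. Integrating from 0 to t gives X_t = x_0 * exp(-theta t) + sigma * int_0^t exp(-theta (t-s)) dB_s for any initial x_0. The Itô integral has variance (by the Itô isometry) sigma^2 * int_0^t exp(-2 theta (t - s)) ds = sigma^2 * (1 - exp(-2 theta t)) / (2 theta), independent of x_0.
With theta = 1/3, sigma = sqrt(3):
  Var(X_t) = (sqrt(3))^2 * (1 - exp(-2*1/3 t)) / (2 * 1/3) = 9/2 - 9*exp(-2*t/3)/2.
As t -> infinity, exp(-2*1/3 t) -> 0, so the stationary variance is sigma^2 / (2 theta) = 9/2.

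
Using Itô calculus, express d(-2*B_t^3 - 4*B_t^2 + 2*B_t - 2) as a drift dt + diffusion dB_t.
d(-2*B_t^3 - 4*B_t^2 + 2*B_t - 2) = (-6*B_t - 4) dt + (-6*B_t^2 - 8*B_t + 2) dB_t

Itô's formula for f(B_t) gives d f(B_t) = f'(B_t) dB_t + (1/2) f''(B_t) dt. Compute derivatives of f(x) = -2*x^3 - 4*x^2 + 2*x - 2:
  f'(x)  = -6*x^2 - 8*x + 2
  f''(x) = -12*x - 8
Substitute x = B_t and multiply the f'' term by 1/2:
  drift     = (1/2) * (-12*x - 8) evaluated at B_t = -6*B_t - 4
  diffusion = (-6*x^2 - 8*x + 2) evaluated at B_t = -6*B_t^2 - 8*B_t + 2
Therefore d(-2*B_t^3 - 4*B_t^2 + 2*B_t - 2) = (-6*B_t - 4) dt + (-6*B_t^2 - 8*B_t + 2) dB_t.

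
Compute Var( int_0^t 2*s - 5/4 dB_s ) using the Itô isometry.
Var = t*(64*t^2 - 120*t + 75)/48

The Itô integral of a deterministic integrand f(s) has mean 0 because each increment f(s) * (B_{s+ds} - B_s) has mean 0. By the Itô isometry:
  Var( int_0^t f(s) dB_s ) = E[ (int_0^t f(s) dB_s)^2 ] = int_0^t f(s)^2 ds.
Here f(s) = 2*s - 5/4, so f(s)^2 = (8*s - 5)^2/16. Integrate:
  int_0^t ((8*s - 5)^2/16) ds = t*(64*t^2 - 120*t + 75)/48.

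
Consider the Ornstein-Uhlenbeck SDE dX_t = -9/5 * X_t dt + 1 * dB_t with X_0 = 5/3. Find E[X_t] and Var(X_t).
E[X_t] = 5*exp(-9*t/5)/3; Var(X_t) = 5/18 - 5*exp(-18*t/5)/18

The OU SDE dX = -theta X dt + sigma dB admits the integrating factor exp(theta t): d(exp(theta t) X_t) = sigma exp(theta t) dB_t. Integrating from 0 to t:
  X_t = x_0 * exp(-theta t) + sigma * int_0^t exp(-theta (t-s)) dB_s.
The Itô integral has mean 0 and (by the Itô isometry) variance sigma^2 * int_0^t exp(-2 theta (t - s)) ds = sigma^2 * (1 - exp(-2 theta t)) / (2 theta).
With theta = 9/5, sigma = 1, x_0 = 5/3:
  E[X_t] = 5/3 * exp(-9/5 t) = 5*exp(-9*t/5)/3
  Var(X_t) = (1)^2 * (1 - exp(-2*9/5 t)) / (2 * 9/5) = 5/18 - 5*exp(-18*t/5)/18.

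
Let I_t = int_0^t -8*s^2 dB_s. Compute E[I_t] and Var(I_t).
E[I_t] = 0; Var(I_t) = 64*t^5/5

The Itô integral of a deterministic integrand f(s) has mean 0 because each increment f(s) * (B_{s+ds} - B_s) has mean 0. By the Itô isometry:
  Var( int_0^t f(s) dB_s ) = E[ (int_0^t f(s) dB_s)^2 ] = int_0^t f(s)^2 ds.
Here f(s) = -8*s^2, so f(s)^2 = 64*s^4. Integrate:
  int_0^t (64*s^4) ds = 64*t^5/5.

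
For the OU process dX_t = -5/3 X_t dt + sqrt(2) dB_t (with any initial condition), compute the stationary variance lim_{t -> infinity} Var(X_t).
lim Var(X_t) = 3/5

The OU SDE dX = -theta X dt + sigma dB admits the integrating factor exp(theta t): d(exp(theta t) X_t) = sigma exp(theta t) dB_t. Integrating from 0 to t gives X_t = x_0 * exp(-theta t) + sigma * int_0^t exp(-theta (t-s)) dB_s for any initial x_0. The Itô integral has variance (by the Itô isometry) sigma^2 * int_0^t exp(-2 theta (t - s)) ds = sigma^2 * (1 - exp(-2 theta t)) / (2 theta), independent of x_0.
With theta = 5/3, sigma = sqrt(2):
  Var(X_t) = (sqrt(2))^2 * (1 - exp(-2*5/3 t)) / (2 * 5/3) = 3/5 - 3*exp(-10*t/3)/5.
As t -> infinity, exp(-2*5/3 t) -> 0, so the stationary variance is sigma^2 / (2 theta) = 3/5.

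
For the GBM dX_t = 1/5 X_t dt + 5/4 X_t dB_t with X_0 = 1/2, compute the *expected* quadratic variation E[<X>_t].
E[<X>_t] = 125*exp(157*t/80)/628 - 125/628

<X>_t = int_0^t ((5/4) * X_s)^2 ds. Taking expectation inside the integral: E[<X>_t] = (5/4)^2 * int_0^t E[X_s^2] ds. For GBM, E[X_s^2] = x_0^2 * exp((2 mu + sigma^2) s). Integrating:
  E[<X>_t] = (5/4)^2 * (1/2)^2 * (exp((2*(1/5) + (5/4)^2) t) - 1) / (2*(1/5) + (5/4)^2)
           = (5/4)^2 * (1/2)^2 * (exp((157/80) t) - 1) / (157/80) = 125*exp(157*t/80)/628 - 125/628.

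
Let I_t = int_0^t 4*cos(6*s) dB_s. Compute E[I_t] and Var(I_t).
E[I_t] = 0; Var(I_t) = 8*t + 2*sin(12*t)/3

The Itô integral of a deterministic integrand f(s) has mean 0 because each increment f(s) * (B_{s+ds} - B_s) has mean 0. By the Itô isometry:
  Var( int_0^t f(s) dB_s ) = E[ (int_0^t f(s) dB_s)^2 ] = int_0^t f(s)^2 ds.
Here f(s) = 4*cos(6*s), so f(s)^2 = 16*cos(6*s)^2. Integrate:
  int_0^t (16*cos(6*s)^2) ds = 8*t + 2*sin(12*t)/3.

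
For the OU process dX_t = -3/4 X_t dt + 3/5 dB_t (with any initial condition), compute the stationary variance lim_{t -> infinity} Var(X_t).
lim Var(X_t) = 6/25

The OU SDE dX = -theta X dt + sigma dB admits the integrating factor exp(theta t): d(exp(theta t) X_t) = sigma exp(theta t) dB_t. Integrating from 0 to t gives X_t = x_0 * exp(-theta t) + sigma * int_0^t exp(-theta (t-s)) dB_s for any initial x_0. The Itô integral has variance (by the Itô isometry) sigma^2 * int_0^t exp(-2 theta (t - s)) ds = sigma^2 * (1 - exp(-2 theta t)) / (2 theta), independent of x_0.
With theta = 3/4, sigma = 3/5:
  Var(X_t) = (3/5)^2 * (1 - exp(-2*3/4 t)) / (2 * 3/4) = 6/25 - 6*exp(-3*t/2)/25.
As t -> infinity, exp(-2*3/4 t) -> 0, so the stationary variance is sigma^2 / (2 theta) = 6/25.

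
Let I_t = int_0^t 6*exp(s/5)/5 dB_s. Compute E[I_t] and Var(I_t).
E[I_t] = 0; Var(I_t) = 18*exp(2*t/5)/5 - 18/5

The Itô integral of a deterministic integrand f(s) has mean 0 because each increment f(s) * (B_{s+ds} - B_s) has mean 0. By the Itô isometry:
  Var( int_0^t f(s) dB_s ) = E[ (int_0^t f(s) dB_s)^2 ] = int_0^t f(s)^2 ds.
Here f(s) = 6*exp(s/5)/5, so f(s)^2 = 36*exp(2*s/5)/25. Integrate:
  int_0^t (36*exp(2*s/5)/25) ds = 18*exp(2*t/5)/5 - 18/5.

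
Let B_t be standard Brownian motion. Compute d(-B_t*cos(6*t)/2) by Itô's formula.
d(-B_t*cos(6*t)/2) = (3*B_t*sin(6*t)) dt + (-cos(6*t)/2) dB_t

Itô's formula for f(t, x): d f(t, B_t) = (f_t + (1/2) f_xx) dt + f_x dB_t. Compute partials of f(t, x) = -x*cos(6*t)/2:
  f_t(t,x)  = 3*x*sin(6*t)
  f_x(t,x)  = -cos(6*t)/2
  f_xx(t,x) = 0
Assemble drift = f_t + (1/2) f_xx = 3*x*sin(6*t) and diffusion = f_x = -cos(6*t)/2. Substituting x = B_t:
  d(-B_t*cos(6*t)/2) = (3*B_t*sin(6*t)) dt + (-cos(6*t)/2) dB_t.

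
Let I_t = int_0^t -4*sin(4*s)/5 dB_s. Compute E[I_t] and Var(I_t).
E[I_t] = 0; Var(I_t) = 8*t/25 - 2*sin(4*t)*cos(4*t)/25

The Itô integral of a deterministic integrand f(s) has mean 0 because each increment f(s) * (B_{s+ds} - B_s) has mean 0. By the Itô isometry:
  Var( int_0^t f(s) dB_s ) = E[ (int_0^t f(s) dB_s)^2 ] = int_0^t f(s)^2 ds.
Here f(s) = -4*sin(4*s)/5, so f(s)^2 = 16*sin(4*s)^2/25. Integrate:
  int_0^t (16*sin(4*s)^2/25) ds = 8*t/25 - 2*sin(4*t)*cos(4*t)/25.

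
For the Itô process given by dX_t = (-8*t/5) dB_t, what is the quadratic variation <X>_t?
<X>_t = 64*t^3/75

For an Itô process dX_t = a(t) dt + b(t) dB_t, the quadratic variation is <X>_t = int_0^t b(s)^2 ds (the drift term does not contribute). Here b(s) = -8*s/5, so
  b(s)^2 = 64*s^2/25.
Integrating from 0 to t:
  <X>_t = int_0^t (64*s^2/25) ds = 64*t^3/75.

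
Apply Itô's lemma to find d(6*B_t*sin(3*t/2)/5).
d(6*B_t*sin(3*t/2)/5) = (9*B_t*cos(3*t/2)/5) dt + (6*sin(3*t/2)/5) dB_t

Itô's formula for f(t, x): d f(t, B_t) = (f_t + (1/2) f_xx) dt + f_x dB_t. Compute partials of f(t, x) = 6*x*sin(3*t/2)/5:
  f_t(t,x)  = 9*x*cos(3*t/2)/5
  f_x(t,x)  = 6*sin(3*t/2)/5
  f_xx(t,x) = 0
Assemble drift = f_t + (1/2) f_xx = 9*x*cos(3*t/2)/5 and diffusion = f_x = 6*sin(3*t/2)/5. Substituting x = B_t:
  d(6*B_t*sin(3*t/2)/5) = (9*B_t*cos(3*t/2)/5) dt + (6*sin(3*t/2)/5) dB_t.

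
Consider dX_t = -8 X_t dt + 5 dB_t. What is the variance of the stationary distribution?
lim Var(X_t) = 25/16

The OU SDE dX = -theta X dt + sigma dB admits the integrating factor exp(theta t): d(exp(theta t) X_t) = sigma exp(theta t) dB_t. Integrating from 0 to t gives X_t = x_0 * exp(-theta t) + sigma * int_0^t exp(-theta (t-s)) dB_s for any initial x_0. The Itô integral has variance (by the Itô isometry) sigma^2 * int_0^t exp(-2 theta (t - s)) ds = sigma^2 * (1 - exp(-2 theta t)) / (2 theta), independent of x_0.
With theta = 8, sigma = 5:
  Var(X_t) = (5)^2 * (1 - exp(-2*8 t)) / (2 * 8) = 25/16 - 25*exp(-16*t)/16.
As t -> infinity, exp(-2*8 t) -> 0, so the stationary variance is sigma^2 / (2 theta) = 25/16.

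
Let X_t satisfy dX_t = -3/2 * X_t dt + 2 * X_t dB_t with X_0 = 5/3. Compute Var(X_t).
Var(X_t) = (25*exp(4*t) - 25)*exp(-3*t)/9

For GBM dX = mu X dt + sigma X dB with X_0 = x_0, apply Itô to Y = log X: dY = (mu - sigma^2/2) dt + sigma dB, so Y_t = log(x_0) + (mu - sigma^2/2) t + sigma B_t and hence X_t = x_0 * exp((mu - sigma^2/2) t + sigma B_t).
With mu = -3/2, sigma = 2, x_0 = 5/3, this gives:
  X_t = 5/3 * exp((-7/2) * t + (2) * B_t).
Since sigma*B_t ~ Normal(0, sigma^2 t), E[exp(sigma*B_t)] = exp(sigma^2 t / 2); so E[X_t] = x_0 * exp((mu - sigma^2/2) t) * exp(sigma^2 t / 2) = x_0 * exp(mu t) = 5*exp(-3*t/2)/3.
Var(X_t) = E[X_t^2] - (E[X_t])^2 = x_0^2 * exp(2 mu t) * (exp(sigma^2 t) - 1) = (25*exp(4*t) - 25)*exp(-3*t)/9.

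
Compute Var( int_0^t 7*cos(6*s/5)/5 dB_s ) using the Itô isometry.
Var = 49*t/50 + 49*sin(12*t/5)/120

The Itô integral of a deterministic integrand f(s) has mean 0 because each increment f(s) * (B_{s+ds} - B_s) has mean 0. By the Itô isometry:
  Var( int_0^t f(s) dB_s ) = E[ (int_0^t f(s) dB_s)^2 ] = int_0^t f(s)^2 ds.
Here f(s) = 7*cos(6*s/5)/5, so f(s)^2 = 49*cos(6*s/5)^2/25. Integrate:
  int_0^t (49*cos(6*s/5)^2/25) ds = 49*t/50 + 49*sin(12*t/5)/120.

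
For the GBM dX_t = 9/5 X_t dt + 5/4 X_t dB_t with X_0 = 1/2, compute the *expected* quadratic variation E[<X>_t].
E[<X>_t] = 125*exp(413*t/80)/1652 - 125/1652

<X>_t = int_0^t ((5/4) * X_s)^2 ds. Taking expectation inside the integral: E[<X>_t] = (5/4)^2 * int_0^t E[X_s^2] ds. For GBM, E[X_s^2] = x_0^2 * exp((2 mu + sigma^2) s). Integrating:
  E[<X>_t] = (5/4)^2 * (1/2)^2 * (exp((2*(9/5) + (5/4)^2) t) - 1) / (2*(9/5) + (5/4)^2)
           = (5/4)^2 * (1/2)^2 * (exp((413/80) t) - 1) / (413/80) = 125*exp(413*t/80)/1652 - 125/1652.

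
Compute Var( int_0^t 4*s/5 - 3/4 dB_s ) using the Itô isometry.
Var = t*(256*t^2 - 720*t + 675)/1200

The Itô integral of a deterministic integrand f(s) has mean 0 because each increment f(s) * (B_{s+ds} - B_s) has mean 0. By the Itô isometry:
  Var( int_0^t f(s) dB_s ) = E[ (int_0^t f(s) dB_s)^2 ] = int_0^t f(s)^2 ds.
Here f(s) = 4*s/5 - 3/4, so f(s)^2 = (16*s - 15)^2/400. Integrate:
  int_0^t ((16*s - 15)^2/400) ds = t*(256*t^2 - 720*t + 675)/1200.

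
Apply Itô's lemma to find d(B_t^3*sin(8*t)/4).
d(B_t^3*sin(8*t)/4) = (B_t*(8*B_t^2*cos(8*t) + 3*sin(8*t))/4) dt + (3*B_t^2*sin(8*t)/4) dB_t

Itô's formula for f(t, x): d f(t, B_t) = (f_t + (1/2) f_xx) dt + f_x dB_t. Compute partials of f(t, x) = x^3*sin(8*t)/4:
  f_t(t,x)  = 2*x^3*cos(8*t)
  f_x(t,x)  = 3*x^2*sin(8*t)/4
  f_xx(t,x) = 3*x*sin(8*t)/2
Assemble drift = f_t + (1/2) f_xx = x*(8*x^2*cos(8*t) + 3*sin(8*t))/4 and diffusion = f_x = 3*x^2*sin(8*t)/4. Substituting x = B_t:
  d(B_t^3*sin(8*t)/4) = (B_t*(8*B_t^2*cos(8*t) + 3*sin(8*t))/4) dt + (3*B_t^2*sin(8*t)/4) dB_t.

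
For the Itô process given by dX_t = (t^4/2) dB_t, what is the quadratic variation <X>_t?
<X>_t = t^9/36

For an Itô process dX_t = a(t) dt + b(t) dB_t, the quadratic variation is <X>_t = int_0^t b(s)^2 ds (the drift term does not contribute). Here b(s) = s^4/2, so
  b(s)^2 = s^8/4.
Integrating from 0 to t:
  <X>_t = int_0^t (s^8/4) ds = t^9/36.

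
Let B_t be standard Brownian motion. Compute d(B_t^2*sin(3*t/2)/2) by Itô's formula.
d(B_t^2*sin(3*t/2)/2) = (3*B_t^2*cos(3*t/2)/4 + sin(3*t/2)/2) dt + (B_t*sin(3*t/2)) dB_t

Itô's formula for f(t, x): d f(t, B_t) = (f_t + (1/2) f_xx) dt + f_x dB_t. Compute partials of f(t, x) = x^2*sin(3*t/2)/2:
  f_t(t,x)  = 3*x^2*cos(3*t/2)/4
  f_x(t,x)  = x*sin(3*t/2)
  f_xx(t,x) = sin(3*t/2)
Assemble drift = f_t + (1/2) f_xx = 3*x^2*cos(3*t/2)/4 + sin(3*t/2)/2 and diffusion = f_x = x*sin(3*t/2). Substituting x = B_t:
  d(B_t^2*sin(3*t/2)/2) = (3*B_t^2*cos(3*t/2)/4 + sin(3*t/2)/2) dt + (B_t*sin(3*t/2)) dB_t.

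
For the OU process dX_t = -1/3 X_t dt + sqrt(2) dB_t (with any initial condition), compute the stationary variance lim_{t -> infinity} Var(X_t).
lim Var(X_t) = 3

The OU SDE dX = -theta X dt + sigma dB admits the integrating factor exp(theta t): d(exp(theta t) X_t) = sigma exp(theta t) dB_t. Integrating from 0 to t gives X_t = x_0 * exp(-theta t) + sigma * int_0^t exp(-theta (t-s)) dB_s for any initial x_0. The Itô integral has variance (by the Itô isometry) sigma^2 * int_0^t exp(-2 theta (t - s)) ds = sigma^2 * (1 - exp(-2 theta t)) / (2 theta), independent of x_0.
With theta = 1/3, sigma = sqrt(2):
  Var(X_t) = (sqrt(2))^2 * (1 - exp(-2*1/3 t)) / (2 * 1/3) = 3 - 3*exp(-2*t/3).
As t -> infinity, exp(-2*1/3 t) -> 0, so the stationary variance is sigma^2 / (2 theta) = 3.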